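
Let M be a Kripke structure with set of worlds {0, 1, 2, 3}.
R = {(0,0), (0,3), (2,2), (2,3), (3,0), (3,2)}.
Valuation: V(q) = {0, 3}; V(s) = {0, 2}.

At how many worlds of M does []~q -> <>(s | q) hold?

3

Recall that []ψ holds at a world iff ψ holds at every accessible world, and <>ψ holds iff ψ holds at some accessible world.
Let φ = []~q -> <>(s | q). Evaluate φ at each world:
  0 (successors {0, 3}): φ is true.
  1 (successors ∅): φ is false.
  2 (successors {2, 3}): φ is true.
  3 (successors {0, 2}): φ is true.
For instance, at 3:
  At 3: []~q is false, <>(s | q) is true, so []~q -> <>(s | q) is true.
    At 3: []~q requires ~q at every successor {0, 2}.
      ~q fails at 0, so []~q is false at 3.
    At 3: <>(s | q) requires s | q at some successor in {0, 2}.
      s | q holds at 0, so <>(s | q) is true at 3.
Satisfying worlds: {0, 2, 3}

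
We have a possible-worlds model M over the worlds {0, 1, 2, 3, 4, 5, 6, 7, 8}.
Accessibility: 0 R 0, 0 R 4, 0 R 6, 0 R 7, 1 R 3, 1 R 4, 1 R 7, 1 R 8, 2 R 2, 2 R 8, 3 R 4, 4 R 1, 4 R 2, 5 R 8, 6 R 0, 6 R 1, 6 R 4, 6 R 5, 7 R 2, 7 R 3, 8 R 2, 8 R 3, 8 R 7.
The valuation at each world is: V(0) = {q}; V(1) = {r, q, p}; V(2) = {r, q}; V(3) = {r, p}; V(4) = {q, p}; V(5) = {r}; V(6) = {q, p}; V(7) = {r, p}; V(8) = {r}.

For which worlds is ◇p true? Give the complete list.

0, 1, 3, 4, 6, 7, 8

Let φ = ◇p. Evaluate φ at each world:
  0 (successors {0, 4, 6, 7}): φ is true.
  1 (successors {3, 4, 7, 8}): φ is true.
  2 (successors {2, 8}): φ is false.
  3 (successors {4}): φ is true.
  4 (successors {1, 2}): φ is true.
  5 (successors {8}): φ is false.
  6 (successors {0, 1, 4, 5}): φ is true.
  7 (successors {2, 3}): φ is true.
  8 (successors {2, 3, 7}): φ is true.
For instance, at 5:
  At 5: ◇p requires p at some successor in {8}.
    At 8: p is false.
  So ◇p is false at 5.
Satisfying worlds: {0, 1, 3, 4, 6, 7, 8}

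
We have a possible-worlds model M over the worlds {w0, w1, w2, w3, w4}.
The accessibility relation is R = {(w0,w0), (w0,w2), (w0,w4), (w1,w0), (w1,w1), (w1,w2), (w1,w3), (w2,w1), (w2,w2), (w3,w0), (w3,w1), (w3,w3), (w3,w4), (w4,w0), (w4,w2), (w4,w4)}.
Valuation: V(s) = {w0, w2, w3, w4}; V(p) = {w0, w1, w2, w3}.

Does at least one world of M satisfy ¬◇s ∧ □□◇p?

Recall that □ψ holds at a world iff ψ holds at every accessible world, and ◇ψ holds iff ψ holds at some accessible world.
Let φ = ¬◇s ∧ □□◇p. Evaluate φ at each world:
  w0 (successors {w0, w2, w4}): φ is false.
  w1 (successors {w0, w1, w2, w3}): φ is false.
  w2 (successors {w1, w2}): φ is false.
  w3 (successors {w0, w1, w3, w4}): φ is false.
  w4 (successors {w0, w2, w4}): φ is false.
For instance, at w1:
  At w1: ¬◇s is false, □□◇p is true, so ¬◇s ∧ □□◇p is false.
    At w1: ◇s is true, so ¬◇s is false.
      At w1: ◇s requires s at some successor in {w0, w1, w2, w3}.
        s holds at w0, so ◇s is true at w1.
    At w1: □□◇p requires □◇p at every successor {w0, w1, w2, w3}.
      At w0: □◇p is true.
      At w1: □◇p is true.
      At w2: □◇p is true.
      At w3: □◇p is true.
    So □□◇p is true at w1.

No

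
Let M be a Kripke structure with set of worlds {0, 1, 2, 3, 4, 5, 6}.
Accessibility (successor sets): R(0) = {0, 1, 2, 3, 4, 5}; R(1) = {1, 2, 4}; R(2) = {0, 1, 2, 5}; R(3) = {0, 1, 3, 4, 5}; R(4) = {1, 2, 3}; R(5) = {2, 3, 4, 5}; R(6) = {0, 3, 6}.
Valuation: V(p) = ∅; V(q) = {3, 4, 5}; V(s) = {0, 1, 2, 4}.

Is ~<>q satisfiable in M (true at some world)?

No

Let φ = ~<>q. Evaluate φ at each world:
  0 (successors {0, 1, 2, 3, 4, 5}): φ is false.
  1 (successors {1, 2, 4}): φ is false.
  2 (successors {0, 1, 2, 5}): φ is false.
  3 (successors {0, 1, 3, 4, 5}): φ is false.
  4 (successors {1, 2, 3}): φ is false.
  5 (successors {2, 3, 4, 5}): φ is false.
  6 (successors {0, 3, 6}): φ is false.
For instance, at 5:
  At 5: <>q is true, so ~<>q is false.
    At 5: <>q requires q at some successor in {2, 3, 4, 5}.
      q holds at 3, so <>q is true at 5.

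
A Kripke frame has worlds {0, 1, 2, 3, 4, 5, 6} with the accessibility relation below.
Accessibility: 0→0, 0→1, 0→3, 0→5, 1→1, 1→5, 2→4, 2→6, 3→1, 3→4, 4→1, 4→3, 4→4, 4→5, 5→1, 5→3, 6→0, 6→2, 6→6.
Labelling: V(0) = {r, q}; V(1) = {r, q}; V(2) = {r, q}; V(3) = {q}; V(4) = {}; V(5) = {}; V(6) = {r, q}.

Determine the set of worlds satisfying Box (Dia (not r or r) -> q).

Let φ = Box (Dia (not r or r) -> q). Evaluate φ at each world:
  0 (successors {0, 1, 3, 5}): φ is false.
  1 (successors {1, 5}): φ is false.
  2 (successors {4, 6}): φ is false.
  3 (successors {1, 4}): φ is false.
  4 (successors {1, 3, 4, 5}): φ is false.
  5 (successors {1, 3}): φ is true.
  6 (successors {0, 2, 6}): φ is true.
For instance, at 2:
  At 2: Box (Dia (not r or r) -> q) requires Dia (not r or r) -> q at every successor {4, 6}.
    Dia (not r or r) -> q fails at 4, so Box (Dia (not r or r) -> q) is false at 2.
      At 4: Dia (not r or r) is true, q is false, so Dia (not r or r) -> q is false.
Satisfying worlds: {5, 6}

5, 6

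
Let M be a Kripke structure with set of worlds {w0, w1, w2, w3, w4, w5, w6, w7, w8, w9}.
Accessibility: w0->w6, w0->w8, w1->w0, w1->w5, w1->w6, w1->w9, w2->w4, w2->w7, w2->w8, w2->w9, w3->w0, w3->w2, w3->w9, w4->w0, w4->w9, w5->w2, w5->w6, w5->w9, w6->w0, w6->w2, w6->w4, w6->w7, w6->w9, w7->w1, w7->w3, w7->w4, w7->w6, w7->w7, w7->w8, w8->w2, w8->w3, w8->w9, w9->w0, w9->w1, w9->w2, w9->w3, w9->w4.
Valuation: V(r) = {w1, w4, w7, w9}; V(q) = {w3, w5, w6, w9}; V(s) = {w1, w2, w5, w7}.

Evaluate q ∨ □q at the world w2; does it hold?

At w2: q is false, □q is false, so q ∨ □q is false.
  At w2: □q requires q at every successor {w4, w7, w8, w9}.
    q fails at w4, so □q is false at w2.

No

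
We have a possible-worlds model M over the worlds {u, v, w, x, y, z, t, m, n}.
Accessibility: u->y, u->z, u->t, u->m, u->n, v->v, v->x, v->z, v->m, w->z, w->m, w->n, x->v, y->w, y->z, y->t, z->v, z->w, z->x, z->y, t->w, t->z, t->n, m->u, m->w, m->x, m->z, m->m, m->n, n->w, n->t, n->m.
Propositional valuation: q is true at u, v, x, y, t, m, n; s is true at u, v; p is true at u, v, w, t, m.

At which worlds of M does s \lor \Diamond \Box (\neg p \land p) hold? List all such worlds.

Let φ = s \lor \Diamond \Box (\neg p \land p). Evaluate φ at each world:
  u (successors {y, z, t, m, n}): φ is true.
  v (successors {v, x, z, m}): φ is true.
  w (successors {z, m, n}): φ is false.
  x (successors {v}): φ is false.
  y (successors {w, z, t}): φ is false.
  z (successors {v, w, x, y}): φ is false.
  t (successors {w, z, n}): φ is false.
  m (successors {u, w, x, z, m, n}): φ is false.
  n (successors {w, t, m}): φ is false.
For instance, at v:
  At v: s is true, \Diamond \Box (\neg p \land p) is false, so s \lor \Diamond \Box (\neg p \land p) is true.
    At v: \Diamond \Box (\neg p \land p) requires \Box (\neg p \land p) at some successor in {v, x, z, m}.
      At v: \Box (\neg p \land p) is false.
      At x: \Box (\neg p \land p) is false.
      At z: \Box (\neg p \land p) is false.
      At m: \Box (\neg p \land p) is false.
    So \Diamond \Box (\neg p \land p) is false at v.
Satisfying worlds: {u, v}

u, v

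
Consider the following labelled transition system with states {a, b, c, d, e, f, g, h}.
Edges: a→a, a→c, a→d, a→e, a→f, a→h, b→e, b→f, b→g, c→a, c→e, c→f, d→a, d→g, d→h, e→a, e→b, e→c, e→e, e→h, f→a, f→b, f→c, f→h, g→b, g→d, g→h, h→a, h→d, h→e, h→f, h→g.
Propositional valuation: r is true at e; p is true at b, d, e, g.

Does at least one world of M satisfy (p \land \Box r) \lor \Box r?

Recall that \Box ψ holds at a world iff ψ holds at every accessible world, and \Diamond ψ holds iff ψ holds at some accessible world.
Let φ = (p \land \Box r) \lor \Box r. Evaluate φ at each world:
  a (successors {a, c, d, e, f, h}): φ is false.
  b (successors {e, f, g}): φ is false.
  c (successors {a, e, f}): φ is false.
  d (successors {a, g, h}): φ is false.
  e (successors {a, b, c, e, h}): φ is false.
  f (successors {a, b, c, h}): φ is false.
  g (successors {b, d, h}): φ is false.
  h (successors {a, d, e, f, g}): φ is false.
For instance, at a:
  At a: p \land \Box r is false, \Box r is false, so (p \land \Box r) \lor \Box r is false.
    At a: p is false, \Box r is false, so p \land \Box r is false.
      At a: \Box r requires r at every successor {a, c, d, e, f, h}.
        r fails at a, so \Box r is false at a.
    At a: \Box r requires r at every successor {a, c, d, e, f, h}.
      r fails at a, so \Box r is false at a.

No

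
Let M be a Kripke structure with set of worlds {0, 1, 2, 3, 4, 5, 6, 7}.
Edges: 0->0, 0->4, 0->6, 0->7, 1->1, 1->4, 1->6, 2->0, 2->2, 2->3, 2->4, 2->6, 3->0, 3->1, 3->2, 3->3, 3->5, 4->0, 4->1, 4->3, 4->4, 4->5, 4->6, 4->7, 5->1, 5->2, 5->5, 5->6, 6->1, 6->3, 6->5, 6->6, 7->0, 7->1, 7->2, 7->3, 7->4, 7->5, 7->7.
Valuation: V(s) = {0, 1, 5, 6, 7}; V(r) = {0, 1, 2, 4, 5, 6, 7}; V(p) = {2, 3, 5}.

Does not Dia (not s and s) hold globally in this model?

Yes

Let φ = not Dia (not s and s). Evaluate φ at each world:
  0 (successors {0, 4, 6, 7}): φ is true.
  1 (successors {1, 4, 6}): φ is true.
  2 (successors {0, 2, 3, 4, 6}): φ is true.
  3 (successors {0, 1, 2, 3, 5}): φ is true.
  4 (successors {0, 1, 3, 4, 5, 6, 7}): φ is true.
  5 (successors {1, 2, 5, 6}): φ is true.
  6 (successors {1, 3, 5, 6}): φ is true.
  7 (successors {0, 1, 2, 3, 4, 5, 7}): φ is true.
For instance, at 6:
  At 6: Dia (not s and s) is false, so not Dia (not s and s) is true.
    At 6: Dia (not s and s) requires not s and s at some successor in {1, 3, 5, 6}.
      At 1: not s and s is false.
      At 3: not s and s is false.
      At 5: not s and s is false.
      At 6: not s and s is false.
    So Dia (not s and s) is false at 6.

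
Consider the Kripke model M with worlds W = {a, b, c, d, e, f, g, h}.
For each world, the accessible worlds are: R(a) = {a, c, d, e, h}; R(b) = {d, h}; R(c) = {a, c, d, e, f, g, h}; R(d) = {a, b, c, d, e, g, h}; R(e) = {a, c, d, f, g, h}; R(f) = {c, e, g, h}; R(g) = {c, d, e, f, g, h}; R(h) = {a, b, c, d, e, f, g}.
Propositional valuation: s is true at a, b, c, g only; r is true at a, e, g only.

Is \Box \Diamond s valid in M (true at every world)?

Let φ = \Box \Diamond s. Evaluate φ at each world:
  a (successors {a, c, d, e, h}): φ is true.
  b (successors {d, h}): φ is true.
  c (successors {a, c, d, e, f, g, h}): φ is true.
  d (successors {a, b, c, d, e, g, h}): φ is false.
  e (successors {a, c, d, f, g, h}): φ is true.
  f (successors {c, e, g, h}): φ is true.
  g (successors {c, d, e, f, g, h}): φ is true.
  h (successors {a, b, c, d, e, f, g}): φ is false.
Detail at d (counterexample):
  At d: \Box \Diamond s requires \Diamond s at every successor {a, b, c, d, e, g, h}.
    \Diamond s fails at b, so \Box \Diamond s is false at d.
      At b: \Diamond s requires s at some successor in {d, h}.
        At d: s is false.
        At h: s is false.
      So \Diamond s is false at b.

No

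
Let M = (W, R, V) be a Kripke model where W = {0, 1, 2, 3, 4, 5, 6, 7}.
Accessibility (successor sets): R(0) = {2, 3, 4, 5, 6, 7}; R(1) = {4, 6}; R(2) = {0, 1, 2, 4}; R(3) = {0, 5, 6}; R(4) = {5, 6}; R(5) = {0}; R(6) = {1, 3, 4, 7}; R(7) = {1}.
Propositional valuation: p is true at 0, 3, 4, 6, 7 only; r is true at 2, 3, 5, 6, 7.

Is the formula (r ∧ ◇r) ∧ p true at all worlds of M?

Let φ = (r ∧ ◇r) ∧ p. Evaluate φ at each world:
  0 (successors {2, 3, 4, 5, 6, 7}): φ is false.
  1 (successors {4, 6}): φ is false.
  2 (successors {0, 1, 2, 4}): φ is false.
  3 (successors {0, 5, 6}): φ is true.
  4 (successors {5, 6}): φ is false.
  5 (successors {0}): φ is false.
  6 (successors {1, 3, 4, 7}): φ is true.
  7 (successors {1}): φ is false.
Detail at 0 (counterexample):
  At 0: r ∧ ◇r is false, p is true, so (r ∧ ◇r) ∧ p is false.
    At 0: r is false, ◇r is true, so r ∧ ◇r is false.
      At 0: ◇r requires r at some successor in {2, 3, 4, 5, 6, 7}.
        r holds at 2, so ◇r is true at 0.

No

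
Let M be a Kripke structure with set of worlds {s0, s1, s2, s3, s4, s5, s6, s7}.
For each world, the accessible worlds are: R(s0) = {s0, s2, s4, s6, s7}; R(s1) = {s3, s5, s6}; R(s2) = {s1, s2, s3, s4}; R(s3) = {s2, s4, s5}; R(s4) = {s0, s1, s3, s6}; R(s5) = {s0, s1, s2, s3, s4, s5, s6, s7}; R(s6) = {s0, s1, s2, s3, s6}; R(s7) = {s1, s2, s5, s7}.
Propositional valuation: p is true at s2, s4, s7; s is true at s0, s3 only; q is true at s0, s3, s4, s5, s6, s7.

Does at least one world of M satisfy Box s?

Let φ = Box s. Evaluate φ at each world:
  s0 (successors {s0, s2, s4, s6, s7}): φ is false.
  s1 (successors {s3, s5, s6}): φ is false.
  s2 (successors {s1, s2, s3, s4}): φ is false.
  s3 (successors {s2, s4, s5}): φ is false.
  s4 (successors {s0, s1, s3, s6}): φ is false.
  s5 (successors {s0, s1, s2, s3, s4, s5, s6, s7}): φ is false.
  s6 (successors {s0, s1, s2, s3, s6}): φ is false.
  s7 (successors {s1, s2, s5, s7}): φ is false.
For instance, at s3:
  At s3: Box s requires s at every successor {s2, s4, s5}.
    s fails at s2, so Box s is false at s3.

No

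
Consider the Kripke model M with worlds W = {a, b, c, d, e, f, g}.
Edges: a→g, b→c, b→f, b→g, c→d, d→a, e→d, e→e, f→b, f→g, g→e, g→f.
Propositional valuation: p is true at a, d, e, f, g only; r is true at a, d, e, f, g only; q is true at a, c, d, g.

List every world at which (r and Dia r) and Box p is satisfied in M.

a, d, e, g

Let φ = (r and Dia r) and Box p. Evaluate φ at each world:
  a (successors {g}): φ is true.
  b (successors {c, f, g}): φ is false.
  c (successors {d}): φ is false.
  d (successors {a}): φ is true.
  e (successors {d, e}): φ is true.
  f (successors {b, g}): φ is false.
  g (successors {e, f}): φ is true.
For instance, at c:
  At c: r and Dia r is false, Box p is true, so (r and Dia r) and Box p is false.
    At c: r is false, Dia r is true, so r and Dia r is false.
      At c: Dia r requires r at some successor in {d}.
        r holds at d, so Dia r is true at c.
    At c: Box p requires p at every successor {d}.
      At d: p is true.
    So Box p is true at c.
Satisfying worlds: {a, d, e, g}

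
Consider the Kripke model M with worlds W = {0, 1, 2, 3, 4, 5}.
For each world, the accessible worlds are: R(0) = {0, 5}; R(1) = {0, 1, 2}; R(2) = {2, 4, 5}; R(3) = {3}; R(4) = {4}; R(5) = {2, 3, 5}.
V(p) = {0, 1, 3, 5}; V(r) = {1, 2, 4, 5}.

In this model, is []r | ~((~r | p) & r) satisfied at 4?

Yes

At 4: []r is true, ~((~r | p) & r) is true, so []r | ~((~r | p) & r) is true.
  At 4: []r requires r at every successor {4}.
    At 4: r is true.
  So []r is true at 4.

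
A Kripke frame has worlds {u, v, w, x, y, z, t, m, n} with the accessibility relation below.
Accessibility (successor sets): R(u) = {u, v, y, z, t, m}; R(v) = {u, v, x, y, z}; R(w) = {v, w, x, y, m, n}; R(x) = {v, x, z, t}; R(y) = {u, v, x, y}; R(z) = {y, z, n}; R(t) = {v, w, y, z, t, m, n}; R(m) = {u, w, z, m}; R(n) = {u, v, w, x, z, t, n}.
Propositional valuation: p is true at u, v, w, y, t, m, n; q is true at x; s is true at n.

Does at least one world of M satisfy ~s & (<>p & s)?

Recall that <>ψ holds at a world iff ψ holds at some accessible world.
Let φ = ~s & (<>p & s). Evaluate φ at each world:
  u (successors {u, v, y, z, t, m}): φ is false.
  v (successors {u, v, x, y, z}): φ is false.
  w (successors {v, w, x, y, m, n}): φ is false.
  x (successors {v, x, z, t}): φ is false.
  y (successors {u, v, x, y}): φ is false.
  z (successors {y, z, n}): φ is false.
  t (successors {v, w, y, z, t, m, n}): φ is false.
  m (successors {u, w, z, m}): φ is false.
  n (successors {u, v, w, x, z, t, n}): φ is false.
For instance, at u:
  At u: ~s is true, <>p & s is false, so ~s & (<>p & s) is false.
    At u: <>p is true, s is false, so <>p & s is false.
      At u: <>p requires p at some successor in {u, v, y, z, t, m}.
        p holds at u, so <>p is true at u.

No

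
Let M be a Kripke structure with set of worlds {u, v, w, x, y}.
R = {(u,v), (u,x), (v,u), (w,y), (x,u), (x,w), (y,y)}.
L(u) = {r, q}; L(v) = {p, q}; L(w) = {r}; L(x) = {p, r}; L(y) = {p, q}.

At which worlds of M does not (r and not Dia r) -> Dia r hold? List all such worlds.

u, v, w, x

Recall that Dia ψ holds at a world iff ψ holds at some accessible world.
Let φ = not (r and not Dia r) -> Dia r. Evaluate φ at each world:
  u (successors {v, x}): φ is true.
  v (successors {u}): φ is true.
  w (successors {y}): φ is true.
  x (successors {u, w}): φ is true.
  y (successors {y}): φ is false.
For instance, at u:
  At u: not (r and not Dia r) is true, Dia r is true, so not (r and not Dia r) -> Dia r is true.
    At u: r and not Dia r is false, so not (r and not Dia r) is true.
      At u: r is true, not Dia r is false, so r and not Dia r is false.
    At u: Dia r requires r at some successor in {v, x}.
      r holds at x, so Dia r is true at u.
Satisfying worlds: {u, v, w, x}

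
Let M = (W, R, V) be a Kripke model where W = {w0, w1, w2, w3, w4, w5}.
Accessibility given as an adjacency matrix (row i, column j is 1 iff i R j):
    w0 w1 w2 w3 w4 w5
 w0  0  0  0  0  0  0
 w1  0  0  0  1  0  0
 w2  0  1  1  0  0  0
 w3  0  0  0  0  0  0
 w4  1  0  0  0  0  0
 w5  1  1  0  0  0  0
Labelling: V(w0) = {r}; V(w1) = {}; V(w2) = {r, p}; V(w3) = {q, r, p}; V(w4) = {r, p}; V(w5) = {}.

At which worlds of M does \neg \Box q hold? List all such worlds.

w2, w4, w5

Let φ = \neg \Box q. Evaluate φ at each world:
  w0 (successors ∅): φ is false.
  w1 (successors {w3}): φ is false.
  w2 (successors {w1, w2}): φ is true.
  w3 (successors ∅): φ is false.
  w4 (successors {w0}): φ is true.
  w5 (successors {w0, w1}): φ is true.
For instance, at w1:
  At w1: \Box q is true, so \neg \Box q is false.
    At w1: \Box q requires q at every successor {w3}.
      At w3: q is true.
    So \Box q is true at w1.
Satisfying worlds: {w2, w4, w5}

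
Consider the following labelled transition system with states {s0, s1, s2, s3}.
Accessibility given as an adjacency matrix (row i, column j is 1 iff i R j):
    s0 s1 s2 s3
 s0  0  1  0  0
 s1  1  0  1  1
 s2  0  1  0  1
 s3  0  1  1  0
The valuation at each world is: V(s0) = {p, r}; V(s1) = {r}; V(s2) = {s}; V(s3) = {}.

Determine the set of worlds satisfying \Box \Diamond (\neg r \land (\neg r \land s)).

s0, s2

Let φ = \Box \Diamond (\neg r \land (\neg r \land s)). Evaluate φ at each world:
  s0 (successors {s1}): φ is true.
  s1 (successors {s0, s2, s3}): φ is false.
  s2 (successors {s1, s3}): φ is true.
  s3 (successors {s1, s2}): φ is false.
For instance, at s2:
  At s2: \Box \Diamond (\neg r \land (\neg r \land s)) requires \Diamond (\neg r \land (\neg r \land s)) at every successor {s1, s3}.
      At s1: \Diamond (\neg r \land (\neg r \land s)) requires \neg r \land (\neg r \land s) at some successor in {s0, s2, s3}.
        \neg r \land (\neg r \land s) holds at s2, so \Diamond (\neg r \land (\neg r \land s)) is true at s1.
      At s3: \Diamond (\neg r \land (\neg r \land s)) requires \neg r \land (\neg r \land s) at some successor in {s1, s2}.
        \neg r \land (\neg r \land s) holds at s2, so \Diamond (\neg r \land (\neg r \land s)) is true at s3.
  So \Box \Diamond (\neg r \land (\neg r \land s)) is true at s2.
Satisfying worlds: {s0, s2}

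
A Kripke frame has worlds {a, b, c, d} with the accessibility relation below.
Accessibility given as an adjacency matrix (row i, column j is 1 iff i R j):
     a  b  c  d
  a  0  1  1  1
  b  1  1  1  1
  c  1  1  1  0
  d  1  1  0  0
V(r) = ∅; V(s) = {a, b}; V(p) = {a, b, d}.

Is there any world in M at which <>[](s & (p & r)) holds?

Recall that []ψ holds at a world iff ψ holds at every accessible world, and <>ψ holds iff ψ holds at some accessible world.
Let φ = <>[](s & (p & r)). Evaluate φ at each world:
  a (successors {b, c, d}): φ is false.
  b (successors {a, b, c, d}): φ is false.
  c (successors {a, b, c}): φ is false.
  d (successors {a, b}): φ is false.
For instance, at b:
  At b: <>[](s & (p & r)) requires [](s & (p & r)) at some successor in {a, b, c, d}.
    At a: [](s & (p & r)) is false.
    At b: [](s & (p & r)) is false.
    At c: [](s & (p & r)) is false.
    At d: [](s & (p & r)) is false.
  So <>[](s & (p & r)) is false at b.

No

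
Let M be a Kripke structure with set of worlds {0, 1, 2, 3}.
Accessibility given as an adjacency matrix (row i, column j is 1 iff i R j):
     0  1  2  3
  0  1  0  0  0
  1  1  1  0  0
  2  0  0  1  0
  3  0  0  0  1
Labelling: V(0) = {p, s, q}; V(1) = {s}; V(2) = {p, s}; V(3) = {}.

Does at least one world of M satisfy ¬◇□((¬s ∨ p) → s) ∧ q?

Let φ = ¬◇□((¬s ∨ p) → s) ∧ q. Evaluate φ at each world:
  0 (successors {0}): φ is false.
  1 (successors {0, 1}): φ is false.
  2 (successors {2}): φ is false.
  3 (successors {3}): φ is false.
For instance, at 2:
  At 2: ¬◇□((¬s ∨ p) → s) is false, q is false, so ¬◇□((¬s ∨ p) → s) ∧ q is false.
    At 2: ◇□((¬s ∨ p) → s) is true, so ¬◇□((¬s ∨ p) → s) is false.
      At 2: ◇□((¬s ∨ p) → s) requires □((¬s ∨ p) → s) at some successor in {2}.
        □((¬s ∨ p) → s) holds at 2, so ◇□((¬s ∨ p) → s) is true at 2.

No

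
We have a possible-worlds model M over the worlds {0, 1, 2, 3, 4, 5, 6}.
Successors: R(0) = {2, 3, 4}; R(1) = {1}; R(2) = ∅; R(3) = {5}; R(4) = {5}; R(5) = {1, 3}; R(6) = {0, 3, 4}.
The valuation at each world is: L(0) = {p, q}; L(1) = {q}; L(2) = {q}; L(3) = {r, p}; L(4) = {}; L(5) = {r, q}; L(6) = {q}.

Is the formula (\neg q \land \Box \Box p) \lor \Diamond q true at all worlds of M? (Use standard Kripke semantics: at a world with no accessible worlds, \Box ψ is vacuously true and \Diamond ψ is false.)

Recall that \Box ψ holds at a world iff ψ holds at every accessible world, and \Diamond ψ holds iff ψ holds at some accessible world.
Let φ = (\neg q \land \Box \Box p) \lor \Diamond q. Evaluate φ at each world:
  0 (successors {2, 3, 4}): φ is true.
  1 (successors {1}): φ is true.
  2 (successors ∅): φ is false.
  3 (successors {5}): φ is true.
  4 (successors {5}): φ is true.
  5 (successors {1, 3}): φ is true.
  6 (successors {0, 3, 4}): φ is true.
Detail at 2 (counterexample):
  At 2: \neg q \land \Box \Box p is false, \Diamond q is false, so (\neg q \land \Box \Box p) \lor \Diamond q is false.
    At 2: \neg q is false, \Box \Box p is true, so \neg q \land \Box \Box p is false.
      At 2: no accessible worlds, so \Box \Box p holds vacuously.
    At 2: no accessible worlds, so \Diamond q is false.

No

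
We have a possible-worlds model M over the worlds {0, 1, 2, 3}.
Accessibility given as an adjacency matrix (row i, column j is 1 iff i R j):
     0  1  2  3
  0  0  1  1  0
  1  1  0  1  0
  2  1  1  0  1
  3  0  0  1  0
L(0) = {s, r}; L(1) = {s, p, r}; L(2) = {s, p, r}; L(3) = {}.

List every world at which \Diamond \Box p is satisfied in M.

1, 2

Let φ = \Diamond \Box p. Evaluate φ at each world:
  0 (successors {1, 2}): φ is false.
  1 (successors {0, 2}): φ is true.
  2 (successors {0, 1, 3}): φ is true.
  3 (successors {2}): φ is false.
For instance, at 2:
  At 2: \Diamond \Box p requires \Box p at some successor in {0, 1, 3}.
    \Box p holds at 0, so \Diamond \Box p is true at 2.
      At 0: \Box p requires p at every successor {1, 2}.
        At 1: p is true.
        At 2: p is true.
      So \Box p is true at 0.
Satisfying worlds: {1, 2}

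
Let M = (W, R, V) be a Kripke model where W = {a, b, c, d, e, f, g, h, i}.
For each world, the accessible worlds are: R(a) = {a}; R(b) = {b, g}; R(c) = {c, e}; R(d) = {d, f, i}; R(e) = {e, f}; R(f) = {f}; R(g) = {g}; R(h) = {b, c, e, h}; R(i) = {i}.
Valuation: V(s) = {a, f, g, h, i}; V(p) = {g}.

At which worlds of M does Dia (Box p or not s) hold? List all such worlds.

b, c, d, e, g, h

Let φ = Dia (Box p or not s). Evaluate φ at each world:
  a (successors {a}): φ is false.
  b (successors {b, g}): φ is true.
  c (successors {c, e}): φ is true.
  d (successors {d, f, i}): φ is true.
  e (successors {e, f}): φ is true.
  f (successors {f}): φ is false.
  g (successors {g}): φ is true.
  h (successors {b, c, e, h}): φ is true.
  i (successors {i}): φ is false.
For instance, at d:
  At d: Dia (Box p or not s) requires Box p or not s at some successor in {d, f, i}.
    Box p or not s holds at d, so Dia (Box p or not s) is true at d.
      At d: Box p is false, not s is true, so Box p or not s is true.
Satisfying worlds: {b, c, d, e, g, h}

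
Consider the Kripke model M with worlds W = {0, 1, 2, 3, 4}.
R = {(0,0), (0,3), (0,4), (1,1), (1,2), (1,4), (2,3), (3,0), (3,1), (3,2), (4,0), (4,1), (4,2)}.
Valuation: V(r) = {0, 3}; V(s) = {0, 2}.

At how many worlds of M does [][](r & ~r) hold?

Recall that []ψ holds at a world iff ψ holds at every accessible world, and <>ψ holds iff ψ holds at some accessible world.
Let φ = [][](r & ~r). Evaluate φ at each world:
  0 (successors {0, 3, 4}): φ is false.
  1 (successors {1, 2, 4}): φ is false.
  2 (successors {3}): φ is false.
  3 (successors {0, 1, 2}): φ is false.
  4 (successors {0, 1, 2}): φ is false.
For instance, at 1:
  At 1: [][](r & ~r) requires [](r & ~r) at every successor {1, 2, 4}.
    [](r & ~r) fails at 1, so [][](r & ~r) is false at 1.
      At 1: [](r & ~r) requires r & ~r at every successor {1, 2, 4}.
        r & ~r fails at 1, so [](r & ~r) is false at 1.
Satisfying worlds: none.

0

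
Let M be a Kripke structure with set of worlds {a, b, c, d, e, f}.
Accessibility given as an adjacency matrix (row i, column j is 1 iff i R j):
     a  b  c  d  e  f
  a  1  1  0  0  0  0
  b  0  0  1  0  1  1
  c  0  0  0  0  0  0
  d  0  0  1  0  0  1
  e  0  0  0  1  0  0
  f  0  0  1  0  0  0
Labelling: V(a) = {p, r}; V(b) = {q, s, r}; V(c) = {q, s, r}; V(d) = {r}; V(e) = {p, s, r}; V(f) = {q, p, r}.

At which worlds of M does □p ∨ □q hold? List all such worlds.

c, d, f

Let φ = □p ∨ □q. Evaluate φ at each world:
  a (successors {a, b}): φ is false.
  b (successors {c, e, f}): φ is false.
  c (successors ∅): φ is true.
  d (successors {c, f}): φ is true.
  e (successors {d}): φ is false.
  f (successors {c}): φ is true.
For instance, at f:
  At f: □p is false, □q is true, so □p ∨ □q is true.
    At f: □p requires p at every successor {c}.
      p fails at c, so □p is false at f.
    At f: □q requires q at every successor {c}.
      At c: q is true.
    So □q is true at f.
Satisfying worlds: {c, d, f}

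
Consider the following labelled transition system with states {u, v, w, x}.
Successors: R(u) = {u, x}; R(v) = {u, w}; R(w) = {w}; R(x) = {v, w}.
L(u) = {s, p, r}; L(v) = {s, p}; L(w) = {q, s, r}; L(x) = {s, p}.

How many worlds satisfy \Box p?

1

Let φ = \Box p. Evaluate φ at each world:
  u (successors {u, x}): φ is true.
  v (successors {u, w}): φ is false.
  w (successors {w}): φ is false.
  x (successors {v, w}): φ is false.
For instance, at v:
  At v: \Box p requires p at every successor {u, w}.
    p fails at w, so \Box p is false at v.
Satisfying worlds: {u}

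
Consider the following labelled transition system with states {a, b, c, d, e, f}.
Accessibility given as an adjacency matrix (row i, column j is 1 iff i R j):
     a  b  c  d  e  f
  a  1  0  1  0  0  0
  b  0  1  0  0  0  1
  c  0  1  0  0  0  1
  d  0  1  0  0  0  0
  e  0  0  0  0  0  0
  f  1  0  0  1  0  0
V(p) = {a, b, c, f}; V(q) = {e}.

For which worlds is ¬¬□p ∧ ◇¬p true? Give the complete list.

none

Let φ = ¬¬□p ∧ ◇¬p. Evaluate φ at each world:
  a (successors {a, c}): φ is false.
  b (successors {b, f}): φ is false.
  c (successors {b, f}): φ is false.
  d (successors {b}): φ is false.
  e (successors ∅): φ is false.
  f (successors {a, d}): φ is false.
For instance, at f:
  At f: ¬¬□p is false, ◇¬p is true, so ¬¬□p ∧ ◇¬p is false.
    At f: ¬□p is true, so ¬¬□p is false.
      At f: □p is false, so ¬□p is true.
    At f: ◇¬p requires ¬p at some successor in {a, d}.
      ¬p holds at d, so ◇¬p is true at f.
Satisfying worlds: none.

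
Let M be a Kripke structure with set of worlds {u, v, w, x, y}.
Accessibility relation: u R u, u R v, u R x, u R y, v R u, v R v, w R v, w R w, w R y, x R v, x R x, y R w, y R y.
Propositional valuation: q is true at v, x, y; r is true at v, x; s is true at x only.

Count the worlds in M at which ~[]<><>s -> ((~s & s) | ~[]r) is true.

5

Let φ = ~[]<><>s -> ((~s & s) | ~[]r). Evaluate φ at each world:
  u (successors {u, v, x, y}): φ is true.
  v (successors {u, v}): φ is true.
  w (successors {v, w, y}): φ is true.
  x (successors {v, x}): φ is true.
  y (successors {w, y}): φ is true.
For instance, at u:
  At u: ~[]<><>s is true, (~s & s) | ~[]r is true, so ~[]<><>s -> ((~s & s) | ~[]r) is true.
    At u: []<><>s is false, so ~[]<><>s is true.
      At u: []<><>s requires <><>s at every successor {u, v, x, y}.
        <><>s fails at y, so []<><>s is false at u.
    At u: ~s & s is false, ~[]r is true, so (~s & s) | ~[]r is true.
      At u: []r is false, so ~[]r is true.
Satisfying worlds: {u, v, w, x, y}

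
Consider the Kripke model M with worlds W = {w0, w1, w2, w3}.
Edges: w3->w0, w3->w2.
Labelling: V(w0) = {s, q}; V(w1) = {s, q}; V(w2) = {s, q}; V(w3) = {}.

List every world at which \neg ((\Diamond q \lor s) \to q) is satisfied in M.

Let φ = \neg ((\Diamond q \lor s) \to q). Evaluate φ at each world:
  w0 (successors ∅): φ is false.
  w1 (successors ∅): φ is false.
  w2 (successors ∅): φ is false.
  w3 (successors {w0, w2}): φ is true.
For instance, at w3:
  At w3: (\Diamond q \lor s) \to q is false, so \neg ((\Diamond q \lor s) \to q) is true.
    At w3: \Diamond q \lor s is true, q is false, so (\Diamond q \lor s) \to q is false.
      At w3: \Diamond q is true, s is false, so \Diamond q \lor s is true.
Satisfying worlds: {w3}

w3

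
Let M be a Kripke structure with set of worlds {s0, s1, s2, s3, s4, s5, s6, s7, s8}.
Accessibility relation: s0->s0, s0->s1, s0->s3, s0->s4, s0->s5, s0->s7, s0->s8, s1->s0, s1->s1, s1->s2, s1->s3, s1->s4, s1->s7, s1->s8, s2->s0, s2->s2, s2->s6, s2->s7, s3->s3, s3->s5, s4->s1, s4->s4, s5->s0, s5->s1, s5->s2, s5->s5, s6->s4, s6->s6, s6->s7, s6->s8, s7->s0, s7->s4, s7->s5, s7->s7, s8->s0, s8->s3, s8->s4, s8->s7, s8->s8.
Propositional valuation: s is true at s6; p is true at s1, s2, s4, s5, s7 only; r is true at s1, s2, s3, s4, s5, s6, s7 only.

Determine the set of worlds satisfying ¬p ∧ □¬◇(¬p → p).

none

Recall that □ψ holds at a world iff ψ holds at every accessible world, and ◇ψ holds iff ψ holds at some accessible world.
Let φ = ¬p ∧ □¬◇(¬p → p). Evaluate φ at each world:
  s0 (successors {s0, s1, s3, s4, s5, s7, s8}): φ is false.
  s1 (successors {s0, s1, s2, s3, s4, s7, s8}): φ is false.
  s2 (successors {s0, s2, s6, s7}): φ is false.
  s3 (successors {s3, s5}): φ is false.
  s4 (successors {s1, s4}): φ is false.
  s5 (successors {s0, s1, s2, s5}): φ is false.
  s6 (successors {s4, s6, s7, s8}): φ is false.
  s7 (successors {s0, s4, s5, s7}): φ is false.
  s8 (successors {s0, s3, s4, s7, s8}): φ is false.
For instance, at s1:
  At s1: ¬p is false, □¬◇(¬p → p) is false, so ¬p ∧ □¬◇(¬p → p) is false.
    At s1: □¬◇(¬p → p) requires ¬◇(¬p → p) at every successor {s0, s1, s2, s3, s4, s7, s8}.
      ¬◇(¬p → p) fails at s0, so □¬◇(¬p → p) is false at s1.
Satisfying worlds: none.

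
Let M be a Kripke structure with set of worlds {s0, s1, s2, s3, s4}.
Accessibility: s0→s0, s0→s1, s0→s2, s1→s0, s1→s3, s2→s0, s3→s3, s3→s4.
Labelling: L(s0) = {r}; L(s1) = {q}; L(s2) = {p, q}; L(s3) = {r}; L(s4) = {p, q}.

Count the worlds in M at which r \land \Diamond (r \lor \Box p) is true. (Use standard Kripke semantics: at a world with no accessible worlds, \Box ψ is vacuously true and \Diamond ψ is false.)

Let φ = r \land \Diamond (r \lor \Box p). Evaluate φ at each world:
  s0 (successors {s0, s1, s2}): φ is true.
  s1 (successors {s0, s3}): φ is false.
  s2 (successors {s0}): φ is false.
  s3 (successors {s3, s4}): φ is true.
  s4 (successors ∅): φ is false.
For instance, at s1:
  At s1: r is false, \Diamond (r \lor \Box p) is true, so r \land \Diamond (r \lor \Box p) is false.
    At s1: \Diamond (r \lor \Box p) requires r \lor \Box p at some successor in {s0, s3}.
      r \lor \Box p holds at s0, so \Diamond (r \lor \Box p) is true at s1.
Satisfying worlds: {s0, s3}

2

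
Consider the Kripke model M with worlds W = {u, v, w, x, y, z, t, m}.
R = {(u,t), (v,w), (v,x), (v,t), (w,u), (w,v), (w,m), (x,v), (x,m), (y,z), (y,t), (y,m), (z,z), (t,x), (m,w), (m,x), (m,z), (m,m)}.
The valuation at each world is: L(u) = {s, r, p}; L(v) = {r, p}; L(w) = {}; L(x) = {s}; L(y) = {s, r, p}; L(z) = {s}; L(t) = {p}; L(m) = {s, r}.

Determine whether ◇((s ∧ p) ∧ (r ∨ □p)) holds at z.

No

At z: ◇((s ∧ p) ∧ (r ∨ □p)) requires (s ∧ p) ∧ (r ∨ □p) at some successor in {z}.
  At z: (s ∧ p) ∧ (r ∨ □p) is false.
So ◇((s ∧ p) ∧ (r ∨ □p)) is false at z.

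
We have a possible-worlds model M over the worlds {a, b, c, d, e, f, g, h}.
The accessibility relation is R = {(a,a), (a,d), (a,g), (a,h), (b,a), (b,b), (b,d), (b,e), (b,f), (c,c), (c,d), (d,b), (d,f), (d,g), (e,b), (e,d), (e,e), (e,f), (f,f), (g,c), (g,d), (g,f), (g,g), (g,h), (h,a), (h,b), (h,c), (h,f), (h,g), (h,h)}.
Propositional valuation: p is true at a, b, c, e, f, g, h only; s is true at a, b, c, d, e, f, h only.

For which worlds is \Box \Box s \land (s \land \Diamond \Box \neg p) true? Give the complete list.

none

Let φ = \Box \Box s \land (s \land \Diamond \Box \neg p). Evaluate φ at each world:
  a (successors {a, d, g, h}): φ is false.
  b (successors {a, b, d, e, f}): φ is false.
  c (successors {c, d}): φ is false.
  d (successors {b, f, g}): φ is false.
  e (successors {b, d, e, f}): φ is false.
  f (successors {f}): φ is false.
  g (successors {c, d, f, g, h}): φ is false.
  h (successors {a, b, c, f, g, h}): φ is false.
For instance, at h:
  At h: \Box \Box s is false, s \land \Diamond \Box \neg p is false, so \Box \Box s \land (s \land \Diamond \Box \neg p) is false.
    At h: \Box \Box s requires \Box s at every successor {a, b, c, f, g, h}.
      \Box s fails at a, so \Box \Box s is false at h.
    At h: s is true, \Diamond \Box \neg p is false, so s \land \Diamond \Box \neg p is false.
      At h: \Diamond \Box \neg p requires \Box \neg p at some successor in {a, b, c, f, g, h}.
        At a: \Box \neg p is false.
        At b: \Box \neg p is false.
        At c: \Box \neg p is false.
        At f: \Box \neg p is false.
        At g: \Box \neg p is false.
        At h: \Box \neg p is false.
      So \Diamond \Box \neg p is false at h.
Satisfying worlds: none.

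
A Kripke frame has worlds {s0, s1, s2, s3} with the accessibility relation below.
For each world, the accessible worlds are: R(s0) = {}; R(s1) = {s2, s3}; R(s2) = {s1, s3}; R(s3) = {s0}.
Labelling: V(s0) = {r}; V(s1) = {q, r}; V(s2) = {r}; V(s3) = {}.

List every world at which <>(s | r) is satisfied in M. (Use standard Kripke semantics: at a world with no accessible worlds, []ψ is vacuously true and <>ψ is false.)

s1, s2, s3

Let φ = <>(s | r). Evaluate φ at each world:
  s0 (successors ∅): φ is false.
  s1 (successors {s2, s3}): φ is true.
  s2 (successors {s1, s3}): φ is true.
  s3 (successors {s0}): φ is true.
For instance, at s1:
  At s1: <>(s | r) requires s | r at some successor in {s2, s3}.
    s | r holds at s2, so <>(s | r) is true at s1.
Satisfying worlds: {s1, s2, s3}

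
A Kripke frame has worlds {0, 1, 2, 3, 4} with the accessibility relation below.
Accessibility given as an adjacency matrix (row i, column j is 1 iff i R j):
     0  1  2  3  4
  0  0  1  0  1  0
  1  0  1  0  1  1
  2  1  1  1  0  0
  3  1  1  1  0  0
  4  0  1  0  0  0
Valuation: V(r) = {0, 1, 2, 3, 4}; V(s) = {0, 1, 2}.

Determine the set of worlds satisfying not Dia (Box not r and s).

Let φ = not Dia (Box not r and s). Evaluate φ at each world:
  0 (successors {1, 3}): φ is true.
  1 (successors {1, 3, 4}): φ is true.
  2 (successors {0, 1, 2}): φ is true.
  3 (successors {0, 1, 2}): φ is true.
  4 (successors {1}): φ is true.
For instance, at 1:
  At 1: Dia (Box not r and s) is false, so not Dia (Box not r and s) is true.
    At 1: Dia (Box not r and s) requires Box not r and s at some successor in {1, 3, 4}.
      At 1: Box not r and s is false.
      At 3: Box not r and s is false.
      At 4: Box not r and s is false.
    So Dia (Box not r and s) is false at 1.
Satisfying worlds: {0, 1, 2, 3, 4}

0, 1, 2, 3, 4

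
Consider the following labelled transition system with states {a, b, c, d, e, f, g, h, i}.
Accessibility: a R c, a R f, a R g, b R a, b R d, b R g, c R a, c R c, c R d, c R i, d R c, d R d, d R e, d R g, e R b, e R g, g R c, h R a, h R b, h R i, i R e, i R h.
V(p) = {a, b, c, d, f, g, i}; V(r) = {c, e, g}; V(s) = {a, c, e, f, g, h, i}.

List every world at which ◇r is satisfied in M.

a, b, c, d, e, g, i

Let φ = ◇r. Evaluate φ at each world:
  a (successors {c, f, g}): φ is true.
  b (successors {a, d, g}): φ is true.
  c (successors {a, c, d, i}): φ is true.
  d (successors {c, d, e, g}): φ is true.
  e (successors {b, g}): φ is true.
  f (successors ∅): φ is false.
  g (successors {c}): φ is true.
  h (successors {a, b, i}): φ is false.
  i (successors {e, h}): φ is true.
For instance, at c:
  At c: ◇r requires r at some successor in {a, c, d, i}.
    r holds at c, so ◇r is true at c.
Satisfying worlds: {a, b, c, d, e, g, i}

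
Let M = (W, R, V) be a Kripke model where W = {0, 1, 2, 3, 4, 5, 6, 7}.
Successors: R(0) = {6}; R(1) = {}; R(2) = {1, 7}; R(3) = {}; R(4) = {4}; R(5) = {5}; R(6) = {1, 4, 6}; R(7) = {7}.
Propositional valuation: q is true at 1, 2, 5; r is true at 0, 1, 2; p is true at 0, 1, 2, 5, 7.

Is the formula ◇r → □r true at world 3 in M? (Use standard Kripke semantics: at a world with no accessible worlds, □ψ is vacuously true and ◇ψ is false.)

At 3: ◇r is false, □r is true, so ◇r → □r is true.
  At 3: no accessible worlds, so ◇r is false.
  At 3: no accessible worlds, so □r holds vacuously.

Yes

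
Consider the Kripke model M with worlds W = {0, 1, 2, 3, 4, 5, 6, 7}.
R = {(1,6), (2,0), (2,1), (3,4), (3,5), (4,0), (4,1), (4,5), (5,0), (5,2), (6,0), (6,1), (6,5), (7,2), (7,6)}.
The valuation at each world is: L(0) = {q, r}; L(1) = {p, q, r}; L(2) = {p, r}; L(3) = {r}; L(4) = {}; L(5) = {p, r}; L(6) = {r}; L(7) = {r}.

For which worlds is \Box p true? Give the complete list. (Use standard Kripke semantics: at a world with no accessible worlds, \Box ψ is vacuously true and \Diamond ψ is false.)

Let φ = \Box p. Evaluate φ at each world:
  0 (successors ∅): φ is true.
  1 (successors {6}): φ is false.
  2 (successors {0, 1}): φ is false.
  3 (successors {4, 5}): φ is false.
  4 (successors {0, 1, 5}): φ is false.
  5 (successors {0, 2}): φ is false.
  6 (successors {0, 1, 5}): φ is false.
  7 (successors {2, 6}): φ is false.
For instance, at 5:
  At 5: \Box p requires p at every successor {0, 2}.
    p fails at 0, so \Box p is false at 5.
Satisfying worlds: {0}

0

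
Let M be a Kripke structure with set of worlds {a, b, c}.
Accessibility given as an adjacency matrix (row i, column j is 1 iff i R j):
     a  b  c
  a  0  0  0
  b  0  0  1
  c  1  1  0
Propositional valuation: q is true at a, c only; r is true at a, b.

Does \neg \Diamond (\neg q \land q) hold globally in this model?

Let φ = \neg \Diamond (\neg q \land q). Evaluate φ at each world:
  a (successors ∅): φ is true.
  b (successors {c}): φ is true.
  c (successors {a, b}): φ is true.
For instance, at b:
  At b: \Diamond (\neg q \land q) is false, so \neg \Diamond (\neg q \land q) is true.
    At b: \Diamond (\neg q \land q) requires \neg q \land q at some successor in {c}.
      At c: \neg q \land q is false.
    So \Diamond (\neg q \land q) is false at b.

Yes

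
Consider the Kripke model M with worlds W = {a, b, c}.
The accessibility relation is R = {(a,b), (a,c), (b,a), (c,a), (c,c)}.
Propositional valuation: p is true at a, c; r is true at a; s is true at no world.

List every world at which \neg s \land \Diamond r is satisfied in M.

Recall that \Diamond ψ holds at a world iff ψ holds at some accessible world.
Let φ = \neg s \land \Diamond r. Evaluate φ at each world:
  a (successors {b, c}): φ is false.
  b (successors {a}): φ is true.
  c (successors {a, c}): φ is true.
For instance, at c:
  At c: \neg s is true, \Diamond r is true, so \neg s \land \Diamond r is true.
    At c: \Diamond r requires r at some successor in {a, c}.
      r holds at a, so \Diamond r is true at c.
Satisfying worlds: {b, c}

b, c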